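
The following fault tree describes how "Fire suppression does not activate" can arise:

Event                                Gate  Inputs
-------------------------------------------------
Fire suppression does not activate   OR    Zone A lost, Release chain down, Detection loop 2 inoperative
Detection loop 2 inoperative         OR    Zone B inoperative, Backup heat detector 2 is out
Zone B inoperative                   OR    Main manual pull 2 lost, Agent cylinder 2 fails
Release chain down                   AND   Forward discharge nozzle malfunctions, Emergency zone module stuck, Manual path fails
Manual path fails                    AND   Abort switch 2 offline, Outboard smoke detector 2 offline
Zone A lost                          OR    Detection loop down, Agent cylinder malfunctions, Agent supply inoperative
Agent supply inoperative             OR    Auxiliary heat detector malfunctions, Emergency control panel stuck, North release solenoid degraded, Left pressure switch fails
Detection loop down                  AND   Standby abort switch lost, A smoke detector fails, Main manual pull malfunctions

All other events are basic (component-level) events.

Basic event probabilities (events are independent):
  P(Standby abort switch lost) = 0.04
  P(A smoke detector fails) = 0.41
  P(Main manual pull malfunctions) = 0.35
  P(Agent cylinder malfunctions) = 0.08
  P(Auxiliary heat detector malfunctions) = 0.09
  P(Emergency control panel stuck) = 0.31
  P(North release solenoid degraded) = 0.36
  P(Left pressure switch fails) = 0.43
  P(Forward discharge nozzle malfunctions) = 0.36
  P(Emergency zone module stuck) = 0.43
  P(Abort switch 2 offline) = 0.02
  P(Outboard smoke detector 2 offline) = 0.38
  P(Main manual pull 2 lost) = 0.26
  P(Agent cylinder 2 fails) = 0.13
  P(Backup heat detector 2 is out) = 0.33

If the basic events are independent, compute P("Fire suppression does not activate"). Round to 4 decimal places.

0.9097

P(Detection loop down) [AND] = 0.04 × 0.41 × 0.35 = 0.005740
P(Agent supply inoperative) [OR] = 1 − (1−0.09) × (1−0.31) × (1−0.36) × (1−0.43) = 0.770942
P(Zone A lost) [OR] = 1 − (1−0.005740) × (1−0.08) × (1−0.770942) = 0.790476
P(Manual path fails) [AND] = 0.02 × 0.38 = 0.007600
P(Release chain down) [AND] = 0.36 × 0.43 × 0.007600 = 0.001176
P(Zone B inoperative) [OR] = 1 − (1−0.26) × (1−0.13) = 0.356200
P(Detection loop 2 inoperative) [OR] = 1 − (1−0.356200) × (1−0.33) = 0.568654
P(Fire suppression does not activate) [OR] = 1 − (1−0.790476) × (1−0.001176) × (1−0.568654) = 0.909729
Rounded to 4 decimal places: P(Fire suppression does not activate) ≈ 0.9097.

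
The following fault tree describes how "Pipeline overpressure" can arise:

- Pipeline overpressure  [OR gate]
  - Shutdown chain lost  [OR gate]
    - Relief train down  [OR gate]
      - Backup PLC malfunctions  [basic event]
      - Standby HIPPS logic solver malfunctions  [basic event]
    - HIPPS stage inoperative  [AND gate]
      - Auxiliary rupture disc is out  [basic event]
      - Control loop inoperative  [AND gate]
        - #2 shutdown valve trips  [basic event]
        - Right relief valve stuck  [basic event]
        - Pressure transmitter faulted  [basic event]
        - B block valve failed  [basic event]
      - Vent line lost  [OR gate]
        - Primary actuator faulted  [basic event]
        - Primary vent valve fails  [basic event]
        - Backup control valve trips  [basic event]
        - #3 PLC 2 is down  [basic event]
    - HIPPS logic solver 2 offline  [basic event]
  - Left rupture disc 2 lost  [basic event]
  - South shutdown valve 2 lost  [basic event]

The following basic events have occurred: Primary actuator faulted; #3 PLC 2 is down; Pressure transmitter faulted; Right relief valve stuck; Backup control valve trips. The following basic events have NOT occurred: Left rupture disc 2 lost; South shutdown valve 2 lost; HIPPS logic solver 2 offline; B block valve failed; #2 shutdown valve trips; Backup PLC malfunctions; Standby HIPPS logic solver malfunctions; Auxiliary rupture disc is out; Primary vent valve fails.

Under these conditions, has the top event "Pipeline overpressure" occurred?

No

Relief train down [OR]: Backup PLC malfunctions=not, Standby HIPPS logic solver malfunctions=not → no input occurs → does not occur.
Control loop inoperative [AND]: #2 shutdown valve trips=not, Right relief valve stuck=occurs, Pressure transmitter faulted=occurs, B block valve failed=not → not all inputs occur → does not occur.
Vent line lost [OR]: Primary actuator faulted=occurs, Primary vent valve fails=not, Backup control valve trips=occurs, #3 PLC 2 is down=occurs → at least one input occurs → occurs.
HIPPS stage inoperative [AND]: Auxiliary rupture disc is out=not, Control loop inoperative=not, Vent line lost=occurs → not all inputs occur → does not occur.
Shutdown chain lost [OR]: Relief train down=not, HIPPS stage inoperative=not, HIPPS logic solver 2 offline=not → no input occurs → does not occur.
Pipeline overpressure [OR]: Shutdown chain lost=not, Left rupture disc 2 lost=not, South shutdown valve 2 lost=not → no input occurs → does not occur.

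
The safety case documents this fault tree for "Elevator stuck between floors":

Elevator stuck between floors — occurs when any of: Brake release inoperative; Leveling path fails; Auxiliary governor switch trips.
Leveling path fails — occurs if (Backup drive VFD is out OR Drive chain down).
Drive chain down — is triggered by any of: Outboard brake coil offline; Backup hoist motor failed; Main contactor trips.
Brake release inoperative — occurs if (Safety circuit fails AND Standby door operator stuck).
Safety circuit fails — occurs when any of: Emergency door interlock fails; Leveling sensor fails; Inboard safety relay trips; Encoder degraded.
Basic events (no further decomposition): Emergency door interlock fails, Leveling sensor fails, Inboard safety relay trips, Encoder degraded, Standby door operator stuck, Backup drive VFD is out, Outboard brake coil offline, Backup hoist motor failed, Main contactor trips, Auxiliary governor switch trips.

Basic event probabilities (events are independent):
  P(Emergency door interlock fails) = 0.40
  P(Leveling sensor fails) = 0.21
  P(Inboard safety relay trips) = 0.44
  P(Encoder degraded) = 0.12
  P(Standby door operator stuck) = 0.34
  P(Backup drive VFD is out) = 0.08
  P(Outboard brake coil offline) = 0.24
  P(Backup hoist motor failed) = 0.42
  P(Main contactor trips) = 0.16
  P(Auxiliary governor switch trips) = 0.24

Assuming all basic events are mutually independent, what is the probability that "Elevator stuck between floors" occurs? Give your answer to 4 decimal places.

0.8086

P(Safety circuit fails) [OR] = 1 − (1−0.40) × (1−0.21) × (1−0.44) × (1−0.12) = 0.766413
P(Brake release inoperative) [AND] = 0.766413 × 0.34 = 0.260580
P(Drive chain down) [OR] = 1 − (1−0.24) × (1−0.42) × (1−0.16) = 0.629728
P(Leveling path fails) [OR] = 1 − (1−0.08) × (1−0.629728) = 0.659350
P(Elevator stuck between floors) [OR] = 1 − (1−0.260580) × (1−0.659350) × (1−0.24) = 0.808569
Rounded to 4 decimal places: P(Elevator stuck between floors) ≈ 0.8086.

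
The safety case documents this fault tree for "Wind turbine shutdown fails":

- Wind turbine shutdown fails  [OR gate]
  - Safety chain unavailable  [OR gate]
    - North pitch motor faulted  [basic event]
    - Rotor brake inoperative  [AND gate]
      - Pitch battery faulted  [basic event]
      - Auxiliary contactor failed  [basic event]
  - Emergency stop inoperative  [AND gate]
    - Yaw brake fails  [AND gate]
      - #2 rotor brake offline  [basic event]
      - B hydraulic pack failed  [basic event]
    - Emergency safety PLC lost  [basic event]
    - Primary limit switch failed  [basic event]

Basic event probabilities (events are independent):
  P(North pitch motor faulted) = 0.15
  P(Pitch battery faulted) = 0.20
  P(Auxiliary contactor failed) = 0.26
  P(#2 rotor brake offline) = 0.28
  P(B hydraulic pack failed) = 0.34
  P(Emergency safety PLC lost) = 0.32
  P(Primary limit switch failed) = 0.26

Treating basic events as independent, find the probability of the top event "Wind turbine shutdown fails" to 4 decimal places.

0.2006

P(Rotor brake inoperative) [AND] = 0.20 × 0.26 = 0.052000
P(Safety chain unavailable) [OR] = 1 − (1−0.15) × (1−0.052000) = 0.194200
P(Yaw brake fails) [AND] = 0.28 × 0.34 = 0.095200
P(Emergency stop inoperative) [AND] = 0.095200 × 0.32 × 0.26 = 0.007921
P(Wind turbine shutdown fails) [OR] = 1 − (1−0.194200) × (1−0.007921) = 0.200583
Rounded to 4 decimal places: P(Wind turbine shutdown fails) ≈ 0.2006.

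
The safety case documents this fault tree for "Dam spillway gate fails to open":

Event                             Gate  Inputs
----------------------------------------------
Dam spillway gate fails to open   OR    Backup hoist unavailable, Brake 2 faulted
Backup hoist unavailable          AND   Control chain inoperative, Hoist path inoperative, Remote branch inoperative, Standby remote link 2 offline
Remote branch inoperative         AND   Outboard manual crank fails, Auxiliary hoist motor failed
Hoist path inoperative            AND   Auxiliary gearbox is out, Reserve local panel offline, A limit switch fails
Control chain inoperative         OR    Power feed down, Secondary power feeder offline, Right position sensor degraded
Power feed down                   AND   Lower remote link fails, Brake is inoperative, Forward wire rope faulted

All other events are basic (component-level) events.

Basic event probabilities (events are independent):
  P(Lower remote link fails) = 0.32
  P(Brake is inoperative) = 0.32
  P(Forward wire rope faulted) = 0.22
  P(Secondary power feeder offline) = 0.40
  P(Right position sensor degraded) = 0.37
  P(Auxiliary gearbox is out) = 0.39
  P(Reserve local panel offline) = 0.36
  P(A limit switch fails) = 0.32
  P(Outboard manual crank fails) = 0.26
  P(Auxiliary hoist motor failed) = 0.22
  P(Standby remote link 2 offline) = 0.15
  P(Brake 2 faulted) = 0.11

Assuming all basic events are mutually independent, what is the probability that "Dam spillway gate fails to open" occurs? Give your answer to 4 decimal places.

P(Power feed down) [AND] = 0.32 × 0.32 × 0.22 = 0.022528
P(Control chain inoperative) [OR] = 1 − (1−0.022528) × (1−0.40) × (1−0.37) = 0.630516
P(Hoist path inoperative) [AND] = 0.39 × 0.36 × 0.32 = 0.044928
P(Remote branch inoperative) [AND] = 0.26 × 0.22 = 0.057200
P(Backup hoist unavailable) [AND] = 0.630516 × 0.044928 × 0.057200 × 0.15 = 0.000243
P(Dam spillway gate fails to open) [OR] = 1 − (1−0.000243) × (1−0.11) = 0.110216
Rounded to 4 decimal places: P(Dam spillway gate fails to open) ≈ 0.1102.

0.1102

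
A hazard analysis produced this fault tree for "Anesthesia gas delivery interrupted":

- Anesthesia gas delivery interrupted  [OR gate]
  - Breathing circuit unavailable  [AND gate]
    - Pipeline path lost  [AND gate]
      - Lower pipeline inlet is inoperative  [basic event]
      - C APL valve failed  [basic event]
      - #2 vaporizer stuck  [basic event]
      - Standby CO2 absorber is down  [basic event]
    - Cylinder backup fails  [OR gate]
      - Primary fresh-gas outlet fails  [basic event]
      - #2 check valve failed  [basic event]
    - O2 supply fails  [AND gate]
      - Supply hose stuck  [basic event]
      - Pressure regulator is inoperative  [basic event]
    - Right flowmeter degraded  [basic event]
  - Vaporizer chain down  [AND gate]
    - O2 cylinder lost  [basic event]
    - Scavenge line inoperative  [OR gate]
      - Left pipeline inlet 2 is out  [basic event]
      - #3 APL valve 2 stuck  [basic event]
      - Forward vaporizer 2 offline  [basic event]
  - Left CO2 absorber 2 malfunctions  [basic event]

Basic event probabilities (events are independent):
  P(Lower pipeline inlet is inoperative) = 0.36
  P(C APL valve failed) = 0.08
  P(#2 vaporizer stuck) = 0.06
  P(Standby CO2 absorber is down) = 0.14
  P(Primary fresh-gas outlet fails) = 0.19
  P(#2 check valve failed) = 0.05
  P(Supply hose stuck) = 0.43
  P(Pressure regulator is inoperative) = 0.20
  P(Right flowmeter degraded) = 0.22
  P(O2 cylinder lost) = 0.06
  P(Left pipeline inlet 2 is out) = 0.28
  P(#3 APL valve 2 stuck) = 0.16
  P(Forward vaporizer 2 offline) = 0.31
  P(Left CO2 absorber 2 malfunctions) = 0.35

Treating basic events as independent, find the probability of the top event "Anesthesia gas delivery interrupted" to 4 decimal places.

0.3727

P(Pipeline path lost) [AND] = 0.36 × 0.08 × 0.06 × 0.14 = 0.000242
P(Cylinder backup fails) [OR] = 1 − (1−0.19) × (1−0.05) = 0.230500
P(O2 supply fails) [AND] = 0.43 × 0.20 = 0.086000
P(Breathing circuit unavailable) [AND] = 0.000242 × 0.230500 × 0.086000 × 0.22 = 0.000001
P(Scavenge line inoperative) [OR] = 1 − (1−0.28) × (1−0.16) × (1−0.31) = 0.582688
P(Vaporizer chain down) [AND] = 0.06 × 0.582688 = 0.034961
P(Anesthesia gas delivery interrupted) [OR] = 1 − (1−0.000001) × (1−0.034961) × (1−0.35) = 0.372725
Rounded to 4 decimal places: P(Anesthesia gas delivery interrupted) ≈ 0.3727.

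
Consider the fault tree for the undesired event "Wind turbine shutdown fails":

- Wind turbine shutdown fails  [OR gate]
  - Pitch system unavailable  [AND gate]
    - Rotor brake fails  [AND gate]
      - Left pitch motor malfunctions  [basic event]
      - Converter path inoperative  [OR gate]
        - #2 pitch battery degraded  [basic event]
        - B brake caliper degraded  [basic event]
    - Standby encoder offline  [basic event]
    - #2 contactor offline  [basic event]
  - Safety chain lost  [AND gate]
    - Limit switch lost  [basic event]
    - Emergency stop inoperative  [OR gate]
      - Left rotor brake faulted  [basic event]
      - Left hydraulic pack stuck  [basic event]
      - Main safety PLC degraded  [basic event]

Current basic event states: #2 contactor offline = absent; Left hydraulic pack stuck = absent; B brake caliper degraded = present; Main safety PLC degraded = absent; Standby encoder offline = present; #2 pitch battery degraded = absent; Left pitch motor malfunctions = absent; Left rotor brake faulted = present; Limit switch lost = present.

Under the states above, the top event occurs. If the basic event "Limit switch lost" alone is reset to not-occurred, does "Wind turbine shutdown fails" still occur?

No

Counterfactual: set "Limit switch lost" to not occurred.
Converter path inoperative [OR]: #2 pitch battery degraded=not, B brake caliper degraded=occurs → at least one input occurs → occurs.
Rotor brake fails [AND]: Left pitch motor malfunctions=not, Converter path inoperative=occurs → not all inputs occur → does not occur.
Pitch system unavailable [AND]: Rotor brake fails=not, Standby encoder offline=occurs, #2 contactor offline=not → not all inputs occur → does not occur.
Emergency stop inoperative [OR]: Left rotor brake faulted=occurs, Left hydraulic pack stuck=not, Main safety PLC degraded=not → at least one input occurs → occurs.
Safety chain lost [AND]: Limit switch lost=not, Emergency stop inoperative=occurs → not all inputs occur → does not occur.
Wind turbine shutdown fails [OR]: Pitch system unavailable=not, Safety chain lost=not → no input occurs → does not occur.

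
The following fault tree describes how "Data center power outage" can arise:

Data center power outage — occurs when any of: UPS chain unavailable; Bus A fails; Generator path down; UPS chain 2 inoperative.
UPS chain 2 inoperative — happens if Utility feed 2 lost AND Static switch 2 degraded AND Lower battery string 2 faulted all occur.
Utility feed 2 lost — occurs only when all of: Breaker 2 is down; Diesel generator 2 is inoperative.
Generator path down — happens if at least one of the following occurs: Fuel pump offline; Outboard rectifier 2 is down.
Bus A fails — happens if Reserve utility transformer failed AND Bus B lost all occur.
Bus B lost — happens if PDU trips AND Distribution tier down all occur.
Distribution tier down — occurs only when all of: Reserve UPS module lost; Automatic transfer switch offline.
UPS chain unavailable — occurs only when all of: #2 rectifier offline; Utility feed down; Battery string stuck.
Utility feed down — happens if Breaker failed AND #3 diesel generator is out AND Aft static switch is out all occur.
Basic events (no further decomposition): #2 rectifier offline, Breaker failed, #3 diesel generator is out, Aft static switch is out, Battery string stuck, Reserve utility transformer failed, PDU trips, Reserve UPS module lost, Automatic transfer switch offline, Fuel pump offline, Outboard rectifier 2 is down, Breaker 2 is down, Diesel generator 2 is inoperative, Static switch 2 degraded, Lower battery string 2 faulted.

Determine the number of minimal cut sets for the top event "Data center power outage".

5

Utility feed down [AND]: one cut set from each child combined → 1 × 1 × 1 = 1 cut set(s).
UPS chain unavailable [AND]: one cut set from each child combined → 1 × 1 × 1 = 1 cut set(s).
Distribution tier down [AND]: one cut set from each child combined → 1 × 1 = 1 cut set(s).
Bus B lost [AND]: one cut set from each child combined → 1 × 1 = 1 cut set(s).
Bus A fails [AND]: one cut set from each child combined → 1 × 1 = 1 cut set(s).
Generator path down [OR]: union of children's cut sets → 2 cut set(s).
Utility feed 2 lost [AND]: one cut set from each child combined → 1 × 1 = 1 cut set(s).
UPS chain 2 inoperative [AND]: one cut set from each child combined → 1 × 1 × 1 = 1 cut set(s).
Data center power outage [OR]: union of children's cut sets → 5 cut set(s).
Minimal cut sets: {#2 rectifier offline, #3 diesel generator is out, Aft static switch is out, Battery string stuck, Breaker failed}; {Automatic transfer switch offline, PDU trips, Reserve UPS module lost, Reserve utility transformer failed}; {Fuel pump offline}; {Outboard rectifier 2 is down}; {Breaker 2 is down, Diesel generator 2 is inoperative, Lower battery string 2 faulted, Static switch 2 degraded}.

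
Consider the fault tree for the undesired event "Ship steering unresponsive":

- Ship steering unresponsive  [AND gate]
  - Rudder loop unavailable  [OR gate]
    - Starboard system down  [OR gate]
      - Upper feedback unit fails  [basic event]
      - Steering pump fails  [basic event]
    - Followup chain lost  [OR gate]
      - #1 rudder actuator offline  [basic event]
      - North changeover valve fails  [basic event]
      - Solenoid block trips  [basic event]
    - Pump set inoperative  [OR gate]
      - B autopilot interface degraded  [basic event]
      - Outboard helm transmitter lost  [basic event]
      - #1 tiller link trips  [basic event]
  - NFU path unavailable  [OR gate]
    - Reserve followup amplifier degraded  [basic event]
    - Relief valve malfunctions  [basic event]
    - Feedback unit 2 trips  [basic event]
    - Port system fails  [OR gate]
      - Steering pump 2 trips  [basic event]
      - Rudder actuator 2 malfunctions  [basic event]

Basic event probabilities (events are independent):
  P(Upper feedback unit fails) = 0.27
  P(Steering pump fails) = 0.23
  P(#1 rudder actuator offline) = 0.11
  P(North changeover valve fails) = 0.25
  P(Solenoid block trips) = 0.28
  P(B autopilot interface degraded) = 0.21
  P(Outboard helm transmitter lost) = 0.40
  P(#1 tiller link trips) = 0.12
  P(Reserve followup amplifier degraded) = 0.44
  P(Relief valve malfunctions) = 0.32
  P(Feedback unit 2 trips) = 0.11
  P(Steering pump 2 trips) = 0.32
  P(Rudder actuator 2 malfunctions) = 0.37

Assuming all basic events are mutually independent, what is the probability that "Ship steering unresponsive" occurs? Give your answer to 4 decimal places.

P(Starboard system down) [OR] = 1 − (1−0.27) × (1−0.23) = 0.437900
P(Followup chain lost) [OR] = 1 − (1−0.11) × (1−0.25) × (1−0.28) = 0.519400
P(Pump set inoperative) [OR] = 1 − (1−0.21) × (1−0.40) × (1−0.12) = 0.582880
P(Rudder loop unavailable) [OR] = 1 − (1−0.437900) × (1−0.519400) × (1−0.582880) = 0.887317
P(Port system fails) [OR] = 1 − (1−0.32) × (1−0.37) = 0.571600
P(NFU path unavailable) [OR] = 1 − (1−0.44) × (1−0.32) × (1−0.11) × (1−0.571600) = 0.854810
P(Ship steering unresponsive) [AND] = 0.887317 × 0.854810 = 0.758487
Rounded to 4 decimal places: P(Ship steering unresponsive) ≈ 0.7585.

0.7585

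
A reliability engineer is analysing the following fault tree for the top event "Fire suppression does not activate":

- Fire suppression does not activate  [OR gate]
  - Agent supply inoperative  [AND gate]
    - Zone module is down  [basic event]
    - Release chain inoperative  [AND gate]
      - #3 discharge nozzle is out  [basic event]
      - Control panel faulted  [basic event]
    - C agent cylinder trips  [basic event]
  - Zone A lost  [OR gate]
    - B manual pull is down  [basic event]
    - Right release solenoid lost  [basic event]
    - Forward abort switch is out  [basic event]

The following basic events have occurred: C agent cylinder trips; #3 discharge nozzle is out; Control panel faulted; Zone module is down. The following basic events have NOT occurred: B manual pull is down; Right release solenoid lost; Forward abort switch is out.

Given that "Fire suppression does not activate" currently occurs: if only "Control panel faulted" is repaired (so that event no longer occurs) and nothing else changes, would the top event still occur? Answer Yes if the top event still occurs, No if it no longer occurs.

No

Counterfactual: set "Control panel faulted" to not occurred.
Release chain inoperative [AND]: #3 discharge nozzle is out=occurs, Control panel faulted=not → not all inputs occur → does not occur.
Agent supply inoperative [AND]: Zone module is down=occurs, Release chain inoperative=not, C agent cylinder trips=occurs → not all inputs occur → does not occur.
Zone A lost [OR]: B manual pull is down=not, Right release solenoid lost=not, Forward abort switch is out=not → no input occurs → does not occur.
Fire suppression does not activate [OR]: Agent supply inoperative=not, Zone A lost=not → no input occurs → does not occur.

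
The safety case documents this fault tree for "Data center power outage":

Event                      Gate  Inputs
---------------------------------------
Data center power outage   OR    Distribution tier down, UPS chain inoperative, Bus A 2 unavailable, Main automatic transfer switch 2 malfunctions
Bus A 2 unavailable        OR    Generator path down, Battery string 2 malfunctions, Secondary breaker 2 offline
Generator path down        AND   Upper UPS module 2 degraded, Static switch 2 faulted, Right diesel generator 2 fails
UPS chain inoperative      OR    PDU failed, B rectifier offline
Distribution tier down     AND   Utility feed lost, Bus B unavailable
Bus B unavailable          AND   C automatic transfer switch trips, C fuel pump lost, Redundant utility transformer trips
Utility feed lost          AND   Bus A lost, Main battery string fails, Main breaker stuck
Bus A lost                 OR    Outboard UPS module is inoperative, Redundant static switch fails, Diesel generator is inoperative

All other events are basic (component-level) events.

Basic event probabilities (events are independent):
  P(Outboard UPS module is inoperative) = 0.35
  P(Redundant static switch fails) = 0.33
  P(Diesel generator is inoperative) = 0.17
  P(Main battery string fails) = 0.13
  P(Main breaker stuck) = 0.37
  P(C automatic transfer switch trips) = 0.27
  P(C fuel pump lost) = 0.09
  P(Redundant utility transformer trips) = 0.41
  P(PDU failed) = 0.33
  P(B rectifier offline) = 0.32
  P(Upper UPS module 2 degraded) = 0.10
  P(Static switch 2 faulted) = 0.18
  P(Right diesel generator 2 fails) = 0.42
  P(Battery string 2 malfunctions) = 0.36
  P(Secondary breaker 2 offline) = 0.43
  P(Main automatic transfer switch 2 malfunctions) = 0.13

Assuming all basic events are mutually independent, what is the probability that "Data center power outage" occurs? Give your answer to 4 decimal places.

P(Bus A lost) [OR] = 1 − (1−0.35) × (1−0.33) × (1−0.17) = 0.638535
P(Utility feed lost) [AND] = 0.638535 × 0.13 × 0.37 = 0.030714
P(Bus B unavailable) [AND] = 0.27 × 0.09 × 0.41 = 0.009963
P(Distribution tier down) [AND] = 0.030714 × 0.009963 = 0.000306
P(UPS chain inoperative) [OR] = 1 − (1−0.33) × (1−0.32) = 0.544400
P(Generator path down) [AND] = 0.10 × 0.18 × 0.42 = 0.007560
P(Bus A 2 unavailable) [OR] = 1 − (1−0.007560) × (1−0.36) × (1−0.43) = 0.637958
P(Data center power outage) [OR] = 1 − (1−0.000306) × (1−0.544400) × (1−0.637958) × (1−0.13) = 0.856541
Rounded to 4 decimal places: P(Data center power outage) ≈ 0.8565.

0.8565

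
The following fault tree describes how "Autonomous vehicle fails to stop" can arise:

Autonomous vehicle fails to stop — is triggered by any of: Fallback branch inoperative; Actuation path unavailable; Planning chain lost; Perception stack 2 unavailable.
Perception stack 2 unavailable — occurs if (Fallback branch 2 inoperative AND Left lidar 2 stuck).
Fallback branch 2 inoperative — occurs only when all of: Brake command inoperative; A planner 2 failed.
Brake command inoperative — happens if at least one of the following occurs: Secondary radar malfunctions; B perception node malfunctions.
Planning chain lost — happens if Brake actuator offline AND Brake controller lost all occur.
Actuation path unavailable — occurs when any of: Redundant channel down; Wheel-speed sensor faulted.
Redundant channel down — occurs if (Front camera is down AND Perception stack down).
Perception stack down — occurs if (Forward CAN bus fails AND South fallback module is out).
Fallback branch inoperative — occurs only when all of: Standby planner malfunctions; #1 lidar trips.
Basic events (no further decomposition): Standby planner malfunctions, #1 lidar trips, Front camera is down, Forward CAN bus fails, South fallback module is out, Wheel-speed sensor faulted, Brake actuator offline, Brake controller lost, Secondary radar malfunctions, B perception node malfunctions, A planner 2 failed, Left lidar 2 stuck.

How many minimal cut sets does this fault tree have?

Fallback branch inoperative [AND]: one cut set from each child combined → 1 × 1 = 1 cut set(s).
Perception stack down [AND]: one cut set from each child combined → 1 × 1 = 1 cut set(s).
Redundant channel down [AND]: one cut set from each child combined → 1 × 1 = 1 cut set(s).
Actuation path unavailable [OR]: union of children's cut sets → 2 cut set(s).
Planning chain lost [AND]: one cut set from each child combined → 1 × 1 = 1 cut set(s).
Brake command inoperative [OR]: union of children's cut sets → 2 cut set(s).
Fallback branch 2 inoperative [AND]: one cut set from each child combined → 2 × 1 = 2 cut set(s).
Perception stack 2 unavailable [AND]: one cut set from each child combined → 2 × 1 = 2 cut set(s).
Autonomous vehicle fails to stop [OR]: union of children's cut sets → 6 cut set(s).
Minimal cut sets: {#1 lidar trips, Standby planner malfunctions}; {Forward CAN bus fails, Front camera is down, South fallback module is out}; {Wheel-speed sensor faulted}; {Brake actuator offline, Brake controller lost}; {A planner 2 failed, Left lidar 2 stuck, Secondary radar malfunctions}; {A planner 2 failed, B perception node malfunctions, Left lidar 2 stuck}.

6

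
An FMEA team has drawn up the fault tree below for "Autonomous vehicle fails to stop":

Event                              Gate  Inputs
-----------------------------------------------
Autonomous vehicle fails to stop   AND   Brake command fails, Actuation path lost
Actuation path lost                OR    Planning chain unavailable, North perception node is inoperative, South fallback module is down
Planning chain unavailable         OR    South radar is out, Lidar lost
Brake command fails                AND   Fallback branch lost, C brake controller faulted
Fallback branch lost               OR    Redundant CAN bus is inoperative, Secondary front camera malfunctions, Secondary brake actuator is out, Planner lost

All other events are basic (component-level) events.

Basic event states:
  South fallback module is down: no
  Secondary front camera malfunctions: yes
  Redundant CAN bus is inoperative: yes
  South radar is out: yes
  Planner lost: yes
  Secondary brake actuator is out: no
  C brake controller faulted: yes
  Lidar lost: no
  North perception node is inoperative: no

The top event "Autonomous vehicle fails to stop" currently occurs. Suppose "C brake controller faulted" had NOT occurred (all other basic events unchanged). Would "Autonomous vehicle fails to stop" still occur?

Counterfactual: set "C brake controller faulted" to not occurred.
Fallback branch lost [OR]: Redundant CAN bus is inoperative=occurs, Secondary front camera malfunctions=occurs, Secondary brake actuator is out=not, Planner lost=occurs → at least one input occurs → occurs.
Brake command fails [AND]: Fallback branch lost=occurs, C brake controller faulted=not → not all inputs occur → does not occur.
Planning chain unavailable [OR]: South radar is out=occurs, Lidar lost=not → at least one input occurs → occurs.
Actuation path lost [OR]: Planning chain unavailable=occurs, North perception node is inoperative=not, South fallback module is down=not → at least one input occurs → occurs.
Autonomous vehicle fails to stop [AND]: Brake command fails=not, Actuation path lost=occurs → not all inputs occur → does not occur.

No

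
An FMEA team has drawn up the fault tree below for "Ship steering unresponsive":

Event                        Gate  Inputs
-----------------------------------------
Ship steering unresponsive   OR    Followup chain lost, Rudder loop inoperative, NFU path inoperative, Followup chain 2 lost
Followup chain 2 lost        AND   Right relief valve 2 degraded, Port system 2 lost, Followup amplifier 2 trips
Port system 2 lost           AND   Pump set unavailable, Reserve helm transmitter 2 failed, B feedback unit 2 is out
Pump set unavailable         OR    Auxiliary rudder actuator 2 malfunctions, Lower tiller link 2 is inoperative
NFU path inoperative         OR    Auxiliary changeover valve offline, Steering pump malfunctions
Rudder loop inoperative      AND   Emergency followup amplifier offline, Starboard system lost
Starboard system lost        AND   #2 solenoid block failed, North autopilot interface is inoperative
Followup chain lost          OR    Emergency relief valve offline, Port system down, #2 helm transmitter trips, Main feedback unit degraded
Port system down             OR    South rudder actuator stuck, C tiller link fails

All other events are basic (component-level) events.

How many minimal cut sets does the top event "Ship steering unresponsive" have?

Port system down [OR]: union of children's cut sets → 2 cut set(s).
Followup chain lost [OR]: union of children's cut sets → 5 cut set(s).
Starboard system lost [AND]: one cut set from each child combined → 1 × 1 = 1 cut set(s).
Rudder loop inoperative [AND]: one cut set from each child combined → 1 × 1 = 1 cut set(s).
NFU path inoperative [OR]: union of children's cut sets → 2 cut set(s).
Pump set unavailable [OR]: union of children's cut sets → 2 cut set(s).
Port system 2 lost [AND]: one cut set from each child combined → 2 × 1 × 1 = 2 cut set(s).
Followup chain 2 lost [AND]: one cut set from each child combined → 1 × 2 × 1 = 2 cut set(s).
Ship steering unresponsive [OR]: union of children's cut sets → 10 cut set(s).
Minimal cut sets: {Emergency relief valve offline}; {South rudder actuator stuck}; {C tiller link fails}; {#2 helm transmitter trips}; {Main feedback unit degraded}; {#2 solenoid block failed, Emergency followup amplifier offline, North autopilot interface is inoperative}; {Auxiliary changeover valve offline}; {Steering pump malfunctions}; {Auxiliary rudder actuator 2 malfunctions, B feedback unit 2 is out, Followup amplifier 2 trips, Reserve helm transmitter 2 failed, Right relief valve 2 degraded}; {B feedback unit 2 is out, Followup amplifier 2 trips, Lower tiller link 2 is inoperative, Reserve helm transmitter 2 failed, Right relief valve 2 degraded}.

10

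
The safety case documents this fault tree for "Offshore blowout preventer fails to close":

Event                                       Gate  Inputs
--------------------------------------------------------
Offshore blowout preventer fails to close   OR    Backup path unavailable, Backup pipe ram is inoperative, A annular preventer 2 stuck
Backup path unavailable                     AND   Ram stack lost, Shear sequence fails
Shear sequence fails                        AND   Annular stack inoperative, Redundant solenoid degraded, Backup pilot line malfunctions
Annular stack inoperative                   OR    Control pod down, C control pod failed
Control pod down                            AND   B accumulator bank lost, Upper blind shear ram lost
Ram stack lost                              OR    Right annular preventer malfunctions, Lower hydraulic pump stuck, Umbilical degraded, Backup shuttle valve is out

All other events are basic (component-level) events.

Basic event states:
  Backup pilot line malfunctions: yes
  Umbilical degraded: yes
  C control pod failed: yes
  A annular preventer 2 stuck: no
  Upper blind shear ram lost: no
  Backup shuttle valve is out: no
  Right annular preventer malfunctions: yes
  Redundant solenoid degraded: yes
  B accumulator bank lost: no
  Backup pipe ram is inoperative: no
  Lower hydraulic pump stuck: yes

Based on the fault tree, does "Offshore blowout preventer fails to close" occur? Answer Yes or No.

Ram stack lost [OR]: Right annular preventer malfunctions=occurs, Lower hydraulic pump stuck=occurs, Umbilical degraded=occurs, Backup shuttle valve is out=not → at least one input occurs → occurs.
Control pod down [AND]: B accumulator bank lost=not, Upper blind shear ram lost=not → not all inputs occur → does not occur.
Annular stack inoperative [OR]: Control pod down=not, C control pod failed=occurs → at least one input occurs → occurs.
Shear sequence fails [AND]: Annular stack inoperative=occurs, Redundant solenoid degraded=occurs, Backup pilot line malfunctions=occurs → all inputs occur → occurs.
Backup path unavailable [AND]: Ram stack lost=occurs, Shear sequence fails=occurs → all inputs occur → occurs.
Offshore blowout preventer fails to close [OR]: Backup path unavailable=occurs, Backup pipe ram is inoperative=not, A annular preventer 2 stuck=not → at least one input occurs → occurs.

Yes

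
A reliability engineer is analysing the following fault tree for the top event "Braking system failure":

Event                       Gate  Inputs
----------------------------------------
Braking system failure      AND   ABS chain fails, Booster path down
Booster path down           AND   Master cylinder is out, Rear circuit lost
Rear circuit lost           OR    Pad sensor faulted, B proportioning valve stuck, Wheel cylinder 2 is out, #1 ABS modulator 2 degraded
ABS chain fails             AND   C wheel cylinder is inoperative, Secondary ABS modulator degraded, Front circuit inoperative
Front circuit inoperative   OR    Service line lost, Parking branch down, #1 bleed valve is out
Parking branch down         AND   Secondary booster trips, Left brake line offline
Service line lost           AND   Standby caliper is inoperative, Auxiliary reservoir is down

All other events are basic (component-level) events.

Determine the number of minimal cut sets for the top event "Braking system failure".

12

Service line lost [AND]: one cut set from each child combined → 1 × 1 = 1 cut set(s).
Parking branch down [AND]: one cut set from each child combined → 1 × 1 = 1 cut set(s).
Front circuit inoperative [OR]: union of children's cut sets → 3 cut set(s).
ABS chain fails [AND]: one cut set from each child combined → 1 × 1 × 3 = 3 cut set(s).
Rear circuit lost [OR]: union of children's cut sets → 4 cut set(s).
Booster path down [AND]: one cut set from each child combined → 1 × 4 = 4 cut set(s).
Braking system failure [AND]: one cut set from each child combined → 3 × 4 = 12 cut set(s).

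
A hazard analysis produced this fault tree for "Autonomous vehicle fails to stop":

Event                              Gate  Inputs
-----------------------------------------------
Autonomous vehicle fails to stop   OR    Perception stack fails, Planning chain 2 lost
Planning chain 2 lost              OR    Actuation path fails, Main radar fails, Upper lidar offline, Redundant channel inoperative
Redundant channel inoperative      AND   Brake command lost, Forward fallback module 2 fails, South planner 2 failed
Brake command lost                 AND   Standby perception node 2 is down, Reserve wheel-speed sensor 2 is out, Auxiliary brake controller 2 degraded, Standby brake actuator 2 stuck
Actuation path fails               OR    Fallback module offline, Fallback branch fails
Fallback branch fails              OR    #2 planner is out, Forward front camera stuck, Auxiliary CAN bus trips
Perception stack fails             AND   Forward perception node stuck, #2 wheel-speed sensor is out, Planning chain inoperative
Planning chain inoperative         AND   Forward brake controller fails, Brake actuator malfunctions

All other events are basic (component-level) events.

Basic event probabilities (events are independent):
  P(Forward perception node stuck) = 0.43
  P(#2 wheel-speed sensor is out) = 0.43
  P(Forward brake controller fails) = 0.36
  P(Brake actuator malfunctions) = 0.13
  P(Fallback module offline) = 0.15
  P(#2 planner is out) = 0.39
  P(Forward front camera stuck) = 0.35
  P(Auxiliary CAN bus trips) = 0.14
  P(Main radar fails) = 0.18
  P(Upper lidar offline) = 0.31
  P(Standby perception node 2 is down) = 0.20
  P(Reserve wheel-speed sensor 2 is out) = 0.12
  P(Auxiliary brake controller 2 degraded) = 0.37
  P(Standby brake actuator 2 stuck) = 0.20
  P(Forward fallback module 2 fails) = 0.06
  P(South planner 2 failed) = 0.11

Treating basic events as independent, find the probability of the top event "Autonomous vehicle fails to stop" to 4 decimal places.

0.8374

P(Planning chain inoperative) [AND] = 0.36 × 0.13 = 0.046800
P(Perception stack fails) [AND] = 0.43 × 0.43 × 0.046800 = 0.008653
P(Fallback branch fails) [OR] = 1 − (1−0.39) × (1−0.35) × (1−0.14) = 0.659010
P(Actuation path fails) [OR] = 1 − (1−0.15) × (1−0.659010) = 0.710159
P(Brake command lost) [AND] = 0.20 × 0.12 × 0.37 × 0.20 = 0.001776
P(Redundant channel inoperative) [AND] = 0.001776 × 0.06 × 0.11 = 0.000012
P(Planning chain 2 lost) [OR] = 1 − (1−0.710159) × (1−0.18) × (1−0.31) × (1−0.000012) = 0.836010
P(Autonomous vehicle fails to stop) [OR] = 1 − (1−0.008653) × (1−0.836010) = 0.837429
Rounded to 4 decimal places: P(Autonomous vehicle fails to stop) ≈ 0.8374.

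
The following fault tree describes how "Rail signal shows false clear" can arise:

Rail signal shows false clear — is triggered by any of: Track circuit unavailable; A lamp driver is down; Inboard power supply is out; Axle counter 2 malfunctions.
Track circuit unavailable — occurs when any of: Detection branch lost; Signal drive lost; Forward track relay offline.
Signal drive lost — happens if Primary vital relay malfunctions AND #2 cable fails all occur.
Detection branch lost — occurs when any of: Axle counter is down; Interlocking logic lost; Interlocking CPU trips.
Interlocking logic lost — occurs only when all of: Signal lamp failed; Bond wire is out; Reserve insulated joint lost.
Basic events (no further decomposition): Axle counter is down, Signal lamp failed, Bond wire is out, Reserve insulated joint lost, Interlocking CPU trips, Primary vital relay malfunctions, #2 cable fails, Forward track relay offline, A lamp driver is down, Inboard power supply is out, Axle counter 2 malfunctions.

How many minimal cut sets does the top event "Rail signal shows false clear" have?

Interlocking logic lost [AND]: one cut set from each child combined → 1 × 1 × 1 = 1 cut set(s).
Detection branch lost [OR]: union of children's cut sets → 3 cut set(s).
Signal drive lost [AND]: one cut set from each child combined → 1 × 1 = 1 cut set(s).
Track circuit unavailable [OR]: union of children's cut sets → 5 cut set(s).
Rail signal shows false clear [OR]: union of children's cut sets → 8 cut set(s).
Minimal cut sets: {Axle counter is down}; {Bond wire is out, Reserve insulated joint lost, Signal lamp failed}; {Interlocking CPU trips}; {#2 cable fails, Primary vital relay malfunctions}; {Forward track relay offline}; {A lamp driver is down}; {Inboard power supply is out}; {Axle counter 2 malfunctions}.

8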